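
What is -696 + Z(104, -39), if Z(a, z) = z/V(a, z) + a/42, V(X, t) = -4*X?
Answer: -465985/672 ≈ -693.43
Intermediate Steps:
Z(a, z) = a/42 - z/(4*a) (Z(a, z) = z/((-4*a)) + a/42 = z*(-1/(4*a)) + a*(1/42) = -z/(4*a) + a/42 = a/42 - z/(4*a))
-696 + Z(104, -39) = -696 + ((1/42)*104 - ¼*(-39)/104) = -696 + (52/21 - ¼*(-39)*1/104) = -696 + (52/21 + 3/32) = -696 + 1727/672 = -465985/672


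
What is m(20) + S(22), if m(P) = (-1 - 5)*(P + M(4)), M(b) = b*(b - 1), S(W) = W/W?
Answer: -191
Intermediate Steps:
S(W) = 1
M(b) = b*(-1 + b)
m(P) = -72 - 6*P (m(P) = (-1 - 5)*(P + 4*(-1 + 4)) = -6*(P + 4*3) = -6*(P + 12) = -6*(12 + P) = -72 - 6*P)
m(20) + S(22) = (-72 - 6*20) + 1 = (-72 - 120) + 1 = -192 + 1 = -191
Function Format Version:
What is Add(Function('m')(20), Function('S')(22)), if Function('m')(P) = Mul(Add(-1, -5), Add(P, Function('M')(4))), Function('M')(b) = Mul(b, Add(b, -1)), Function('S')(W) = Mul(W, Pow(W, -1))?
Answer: -191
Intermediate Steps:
Function('S')(W) = 1
Function('M')(b) = Mul(b, Add(-1, b))
Function('m')(P) = Add(-72, Mul(-6, P)) (Function('m')(P) = Mul(Add(-1, -5), Add(P, Mul(4, Add(-1, 4)))) = Mul(-6, Add(P, Mul(4, 3))) = Mul(-6, Add(P, 12)) = Mul(-6, Add(12, P)) = Add(-72, Mul(-6, P)))
Add(Function('m')(20), Function('S')(22)) = Add(Add(-72, Mul(-6, 20)), 1) = Add(Add(-72, -120), 1) = Add(-192, 1) = -191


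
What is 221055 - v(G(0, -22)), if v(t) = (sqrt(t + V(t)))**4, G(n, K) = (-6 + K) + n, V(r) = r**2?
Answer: -350481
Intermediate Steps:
G(n, K) = -6 + K + n
v(t) = (t + t**2)**2 (v(t) = (sqrt(t + t**2))**4 = (t + t**2)**2)
221055 - v(G(0, -22)) = 221055 - (-6 - 22 + 0)**2*(1 + (-6 - 22 + 0))**2 = 221055 - (-28)**2*(1 - 28)**2 = 221055 - 784*(-27)**2 = 221055 - 784*729 = 221055 - 1*571536 = 221055 - 571536 = -350481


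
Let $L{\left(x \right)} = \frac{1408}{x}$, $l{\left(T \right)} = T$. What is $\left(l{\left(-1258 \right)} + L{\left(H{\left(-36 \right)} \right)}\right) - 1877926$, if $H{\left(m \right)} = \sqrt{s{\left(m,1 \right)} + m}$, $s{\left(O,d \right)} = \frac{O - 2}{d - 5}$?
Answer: $-1879184 - \frac{1408 i \sqrt{106}}{53} \approx -1.8792 \cdot 10^{6} - 273.51 i$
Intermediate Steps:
$s{\left(O,d \right)} = \frac{-2 + O}{-5 + d}$
$H{\left(m \right)} = \sqrt{\frac{1}{2} + \frac{3 m}{4}}$ ($H{\left(m \right)} = \sqrt{\frac{-2 + m}{-5 + 1} + m} = \sqrt{\frac{-2 + m}{-4} + m} = \sqrt{- \frac{-2 + m}{4} + m} = \sqrt{\left(\frac{1}{2} - \frac{m}{4}\right) + m} = \sqrt{\frac{1}{2} + \frac{3 m}{4}}$)
$\left(l{\left(-1258 \right)} + L{\left(H{\left(-36 \right)} \right)}\right) - 1877926 = \left(-1258 + \frac{1408}{\frac{1}{2} \sqrt{2 + 3 \left(-36\right)}}\right) - 1877926 = \left(-1258 + \frac{1408}{\frac{1}{2} \sqrt{2 - 108}}\right) - 1877926 = \left(-1258 + \frac{1408}{\frac{1}{2} \sqrt{-106}}\right) - 1877926 = \left(-1258 + \frac{1408}{\frac{1}{2} i \sqrt{106}}\right) - 1877926 = \left(-1258 + 1408 \left(- \frac{i \sqrt{106}}{53}\right)\right) - 1877926 = \left(-1258 - \frac{1408 i \sqrt{106}}{53}\right) - 1877926 = -1879184 - \frac{1408 i \sqrt{106}}{53}$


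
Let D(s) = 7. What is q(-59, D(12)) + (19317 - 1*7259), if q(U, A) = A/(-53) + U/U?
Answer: 639120/53 ≈ 12059.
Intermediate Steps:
q(U, A) = 1 - A/53 (q(U, A) = A*(-1/53) + 1 = -A/53 + 1 = 1 - A/53)
q(-59, D(12)) + (19317 - 1*7259) = (1 - 1/53*7) + (19317 - 1*7259) = (1 - 7/53) + (19317 - 7259) = 46/53 + 12058 = 639120/53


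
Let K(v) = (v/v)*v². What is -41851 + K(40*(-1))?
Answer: -40251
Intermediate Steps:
K(v) = v² (K(v) = 1*v² = v²)
-41851 + K(40*(-1)) = -41851 + (40*(-1))² = -41851 + (-40)² = -41851 + 1600 = -40251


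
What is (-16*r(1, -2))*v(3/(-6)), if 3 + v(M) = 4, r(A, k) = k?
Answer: 32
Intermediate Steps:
v(M) = 1 (v(M) = -3 + 4 = 1)
(-16*r(1, -2))*v(3/(-6)) = -16*(-2)*1 = 32*1 = 32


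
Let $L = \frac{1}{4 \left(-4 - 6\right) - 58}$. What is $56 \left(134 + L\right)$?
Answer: $\frac{52524}{7} \approx 7503.4$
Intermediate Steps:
$L = - \frac{1}{98}$ ($L = \frac{1}{4 \left(-10\right) - 58} = \frac{1}{-40 - 58} = \frac{1}{-98} = - \frac{1}{98} \approx -0.010204$)
$56 \left(134 + L\right) = 56 \left(134 - \frac{1}{98}\right) = 56 \cdot \frac{13131}{98} = \frac{52524}{7}$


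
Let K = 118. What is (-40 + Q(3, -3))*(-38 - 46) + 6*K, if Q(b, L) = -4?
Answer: 4404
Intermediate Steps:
(-40 + Q(3, -3))*(-38 - 46) + 6*K = (-40 - 4)*(-38 - 46) + 6*118 = -44*(-84) + 708 = 3696 + 708 = 4404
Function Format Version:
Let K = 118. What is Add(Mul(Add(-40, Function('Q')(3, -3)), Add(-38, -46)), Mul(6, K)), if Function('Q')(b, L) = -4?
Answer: 4404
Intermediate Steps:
Add(Mul(Add(-40, Function('Q')(3, -3)), Add(-38, -46)), Mul(6, K)) = Add(Mul(Add(-40, -4), Add(-38, -46)), Mul(6, 118)) = Add(Mul(-44, -84), 708) = Add(3696, 708) = 4404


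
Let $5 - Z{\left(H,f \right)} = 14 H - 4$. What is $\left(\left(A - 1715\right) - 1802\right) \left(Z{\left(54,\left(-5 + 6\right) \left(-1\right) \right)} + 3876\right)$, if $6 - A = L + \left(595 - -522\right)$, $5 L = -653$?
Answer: $- \frac{70361823}{5} \approx -1.4072 \cdot 10^{7}$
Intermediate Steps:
$L = - \frac{653}{5}$ ($L = \frac{1}{5} \left(-653\right) = - \frac{653}{5} \approx -130.6$)
$Z{\left(H,f \right)} = 9 - 14 H$ ($Z{\left(H,f \right)} = 5 - \left(14 H - 4\right) = 5 - \left(-4 + 14 H\right) = 9 - 14 H$)
$A = - \frac{4902}{5}$ ($A = 6 - \left(- \frac{653}{5} + \left(595 - -522\right)\right) = 6 - \left(- \frac{653}{5} + \left(595 + 522\right)\right) = 6 - \left(- \frac{653}{5} + 1117\right) = 6 - \frac{4932}{5} = - \frac{4902}{5} \approx -980.4$)
$\left(\left(A - 1715\right) - 1802\right) \left(Z{\left(54,\left(-5 + 6\right) \left(-1\right) \right)} + 3876\right) = \left(\left(- \frac{4902}{5} - 1715\right) - 1802\right) \left(\left(9 - 756\right) + 3876\right) = \left(- \frac{13477}{5} - 1802\right) \left(\left(9 - 756\right) + 3876\right) = - \frac{22487 \left(-747 + 3876\right)}{5} = \left(- \frac{22487}{5}\right) 3129 = - \frac{70361823}{5}$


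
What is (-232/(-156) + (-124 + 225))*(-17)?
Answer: -67949/39 ≈ -1742.3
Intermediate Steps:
(-232/(-156) + (-124 + 225))*(-17) = (-232*(-1/156) + 101)*(-17) = (58/39 + 101)*(-17) = (3997/39)*(-17) = -67949/39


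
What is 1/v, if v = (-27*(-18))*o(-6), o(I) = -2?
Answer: -1/972 ≈ -0.0010288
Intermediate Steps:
v = -972 (v = -27*(-18)*(-2) = 486*(-2) = -972)
1/v = 1/(-972) = -1/972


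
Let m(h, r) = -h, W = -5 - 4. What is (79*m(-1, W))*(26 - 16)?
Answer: 790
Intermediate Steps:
W = -9
(79*m(-1, W))*(26 - 16) = (79*(-1*(-1)))*(26 - 16) = (79*1)*10 = 79*10 = 790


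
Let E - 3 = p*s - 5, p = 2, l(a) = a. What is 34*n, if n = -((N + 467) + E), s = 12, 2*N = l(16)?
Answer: -16898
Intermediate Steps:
N = 8 (N = (½)*16 = 8)
E = 22 (E = 3 + (2*12 - 5) = 3 + (24 - 5) = 3 + 19 = 22)
n = -497 (n = -((8 + 467) + 22) = -(475 + 22) = -1*497 = -497)
34*n = 34*(-497) = -16898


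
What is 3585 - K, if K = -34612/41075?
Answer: 147288487/41075 ≈ 3585.8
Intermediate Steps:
K = -34612/41075 (K = -34612*1/41075 = -34612/41075 ≈ -0.84265)
3585 - K = 3585 - 1*(-34612/41075) = 3585 + 34612/41075 = 147288487/41075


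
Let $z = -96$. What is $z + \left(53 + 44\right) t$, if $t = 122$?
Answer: $11738$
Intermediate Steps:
$z + \left(53 + 44\right) t = -96 + \left(53 + 44\right) 122 = -96 + 97 \cdot 122 = -96 + 11834 = 11738$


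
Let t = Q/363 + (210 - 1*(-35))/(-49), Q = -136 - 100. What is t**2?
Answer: 4206601/131769 ≈ 31.924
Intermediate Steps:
Q = -236
t = -2051/363 (t = -236/363 + (210 - 1*(-35))/(-49) = -236*1/363 + (210 + 35)*(-1/49) = -236/363 + 245*(-1/49) = -236/363 - 5 = -2051/363 ≈ -5.6501)
t**2 = (-2051/363)**2 = 4206601/131769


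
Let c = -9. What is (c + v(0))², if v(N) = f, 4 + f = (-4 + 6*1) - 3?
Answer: 196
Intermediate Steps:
f = -5 (f = -4 + ((-4 + 6*1) - 3) = -4 + ((-4 + 6) - 3) = -4 + (2 - 3) = -4 - 1 = -5)
v(N) = -5
(c + v(0))² = (-9 - 5)² = (-14)² = 196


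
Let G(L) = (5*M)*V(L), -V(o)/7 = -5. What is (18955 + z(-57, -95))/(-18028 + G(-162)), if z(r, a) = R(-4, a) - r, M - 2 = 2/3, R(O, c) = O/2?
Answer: -28515/26342 ≈ -1.0825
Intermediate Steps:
V(o) = 35 (V(o) = -7*(-5) = 35)
R(O, c) = O/2 (R(O, c) = O*(1/2) = O/2)
M = 8/3 (M = 2 + 2/3 = 8/3 ≈ 2.6667)
z(r, a) = -2 - r (z(r, a) = (1/2)*(-4) - r = -2 - r)
G(L) = 1400/3 (G(L) = (5*(8/3))*35 = (40/3)*35 = 1400/3)
(18955 + z(-57, -95))/(-18028 + G(-162)) = (18955 + (-2 - 1*(-57)))/(-18028 + 1400/3) = (18955 + (-2 + 57))/(-52684/3) = (18955 + 55)*(-3/52684) = 19010*(-3/52684) = -28515/26342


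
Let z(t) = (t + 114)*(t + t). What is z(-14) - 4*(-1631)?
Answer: 3724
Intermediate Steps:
z(t) = 2*t*(114 + t) (z(t) = (114 + t)*(2*t) = 2*t*(114 + t))
z(-14) - 4*(-1631) = 2*(-14)*(114 - 14) - 4*(-1631) = 2*(-14)*100 + 6524 = -2800 + 6524 = 3724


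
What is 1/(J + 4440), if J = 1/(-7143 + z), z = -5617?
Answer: 12760/56654399 ≈ 0.00022523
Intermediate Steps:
J = -1/12760 (J = 1/(-7143 - 5617) = 1/(-12760) = -1/12760 ≈ -7.8370e-5)
1/(J + 4440) = 1/(-1/12760 + 4440) = 1/(56654399/12760) = 12760/56654399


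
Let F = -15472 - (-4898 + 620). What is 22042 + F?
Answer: 10848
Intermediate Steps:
F = -11194 (F = -15472 - 1*(-4278) = -15472 + 4278 = -11194)
22042 + F = 22042 - 11194 = 10848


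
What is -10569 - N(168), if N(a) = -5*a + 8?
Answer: -9737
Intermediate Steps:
N(a) = 8 - 5*a
-10569 - N(168) = -10569 - (8 - 5*168) = -10569 - (8 - 840) = -10569 - 1*(-832) = -10569 + 832 = -9737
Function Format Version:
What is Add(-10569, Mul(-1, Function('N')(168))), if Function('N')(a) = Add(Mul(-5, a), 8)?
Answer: -9737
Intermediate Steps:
Function('N')(a) = Add(8, Mul(-5, a))
Add(-10569, Mul(-1, Function('N')(168))) = Add(-10569, Mul(-1, Add(8, Mul(-5, 168)))) = Add(-10569, Mul(-1, Add(8, -840))) = Add(-10569, Mul(-1, -832)) = Add(-10569, 832) = -9737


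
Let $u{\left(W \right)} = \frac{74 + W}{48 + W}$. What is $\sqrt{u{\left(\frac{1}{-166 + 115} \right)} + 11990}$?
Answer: $\frac{9 \sqrt{886457561}}{2447} \approx 109.51$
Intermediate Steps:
$u{\left(W \right)} = \frac{74 + W}{48 + W}$
$\sqrt{u{\left(\frac{1}{-166 + 115} \right)} + 11990} = \sqrt{\frac{74 + \frac{1}{-166 + 115}}{48 + \frac{1}{-166 + 115}} + 11990} = \sqrt{\frac{74 + \frac{1}{-51}}{48 + \frac{1}{-51}} + 11990} = \sqrt{\frac{74 - \frac{1}{51}}{48 - \frac{1}{51}} + 11990} = \sqrt{\frac{1}{\frac{2447}{51}} \cdot \frac{3773}{51} + 11990} = \sqrt{\frac{51}{2447} \cdot \frac{3773}{51} + 11990} = \sqrt{\frac{3773}{2447} + 11990} = \sqrt{\frac{29343303}{2447}} = \frac{9 \sqrt{886457561}}{2447}$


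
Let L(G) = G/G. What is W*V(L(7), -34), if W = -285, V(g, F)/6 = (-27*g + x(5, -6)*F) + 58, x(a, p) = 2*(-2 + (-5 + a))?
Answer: -285570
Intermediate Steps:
L(G) = 1
x(a, p) = -14 + 2*a (x(a, p) = 2*(-7 + a) = -14 + 2*a)
V(g, F) = 348 - 162*g - 24*F (V(g, F) = 6*((-27*g + (-14 + 2*5)*F) + 58) = 6*((-27*g + (-14 + 10)*F) + 58) = 6*((-27*g - 4*F) + 58) = 6*(58 - 27*g - 4*F) = 348 - 162*g - 24*F)
W*V(L(7), -34) = -285*(348 - 162*1 - 24*(-34)) = -285*(348 - 162 + 816) = -285*1002 = -285570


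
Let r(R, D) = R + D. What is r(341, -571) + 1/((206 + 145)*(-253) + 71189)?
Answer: -4051221/17614 ≈ -230.00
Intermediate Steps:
r(R, D) = D + R
r(341, -571) + 1/((206 + 145)*(-253) + 71189) = (-571 + 341) + 1/((206 + 145)*(-253) + 71189) = -230 + 1/(351*(-253) + 71189) = -230 + 1/(-88803 + 71189) = -230 + 1/(-17614) = -230 - 1/17614 = -4051221/17614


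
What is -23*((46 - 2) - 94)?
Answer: 1150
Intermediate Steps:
-23*((46 - 2) - 94) = -23*(44 - 94) = -23*(-50) = 1150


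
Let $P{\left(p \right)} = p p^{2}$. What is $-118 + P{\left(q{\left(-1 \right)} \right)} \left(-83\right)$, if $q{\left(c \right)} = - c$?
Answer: $-201$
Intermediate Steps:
$P{\left(p \right)} = p^{3}$
$-118 + P{\left(q{\left(-1 \right)} \right)} \left(-83\right) = -118 + \left(\left(-1\right) \left(-1\right)\right)^{3} \left(-83\right) = -118 + 1^{3} \left(-83\right) = -118 + 1 \left(-83\right) = -118 - 83 = -201$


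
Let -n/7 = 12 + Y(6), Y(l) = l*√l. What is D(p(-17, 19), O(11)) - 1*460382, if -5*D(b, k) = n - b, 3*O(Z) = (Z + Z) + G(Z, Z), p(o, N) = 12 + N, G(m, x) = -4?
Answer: -460359 + 42*√6/5 ≈ -4.6034e+5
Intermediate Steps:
Y(l) = l^(3/2)
n = -84 - 42*√6 (n = -7*(12 + 6^(3/2)) = -7*(12 + 6*√6) = -84 - 42*√6 ≈ -186.88)
O(Z) = -4/3 + 2*Z/3 (O(Z) = ((Z + Z) - 4)/3 = (2*Z - 4)/3 = (-4 + 2*Z)/3 = -4/3 + 2*Z/3)
D(b, k) = 84/5 + b/5 + 42*√6/5 (D(b, k) = -((-84 - 42*√6) - b)/5 = -(-84 - b - 42*√6)/5 = 84/5 + b/5 + 42*√6/5)
D(p(-17, 19), O(11)) - 1*460382 = (84/5 + (12 + 19)/5 + 42*√6/5) - 1*460382 = (84/5 + (⅕)*31 + 42*√6/5) - 460382 = (84/5 + 31/5 + 42*√6/5) - 460382 = (23 + 42*√6/5) - 460382 = -460359 + 42*√6/5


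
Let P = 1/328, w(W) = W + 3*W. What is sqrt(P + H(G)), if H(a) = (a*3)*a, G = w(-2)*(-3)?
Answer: sqrt(46476370)/164 ≈ 41.569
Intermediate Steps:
w(W) = 4*W
G = 24 (G = (4*(-2))*(-3) = -8*(-3) = 24)
H(a) = 3*a**2 (H(a) = (3*a)*a = 3*a**2)
P = 1/328 ≈ 0.0030488
sqrt(P + H(G)) = sqrt(1/328 + 3*24**2) = sqrt(1/328 + 3*576) = sqrt(1/328 + 1728) = sqrt(566785/328) = sqrt(46476370)/164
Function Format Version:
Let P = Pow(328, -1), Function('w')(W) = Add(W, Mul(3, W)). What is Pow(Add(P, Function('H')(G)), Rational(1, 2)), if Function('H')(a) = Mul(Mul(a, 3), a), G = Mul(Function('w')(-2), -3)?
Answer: Mul(Rational(1, 164), Pow(46476370, Rational(1, 2))) ≈ 41.569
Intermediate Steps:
Function('w')(W) = Mul(4, W)
G = 24 (G = Mul(Mul(4, -2), -3) = Mul(-8, -3) = 24)
Function('H')(a) = Mul(3, Pow(a, 2)) (Function('H')(a) = Mul(Mul(3, a), a) = Mul(3, Pow(a, 2)))
P = Rational(1, 328) ≈ 0.0030488
Pow(Add(P, Function('H')(G)), Rational(1, 2)) = Pow(Add(Rational(1, 328), Mul(3, Pow(24, 2))), Rational(1, 2)) = Pow(Add(Rational(1, 328), Mul(3, 576)), Rational(1, 2)) = Pow(Add(Rational(1, 328), 1728), Rational(1, 2)) = Pow(Rational(566785, 328), Rational(1, 2)) = Mul(Rational(1, 164), Pow(46476370, Rational(1, 2)))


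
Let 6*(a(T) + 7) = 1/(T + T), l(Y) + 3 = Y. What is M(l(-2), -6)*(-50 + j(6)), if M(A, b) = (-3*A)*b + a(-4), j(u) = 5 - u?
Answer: 79169/16 ≈ 4948.1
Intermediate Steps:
l(Y) = -3 + Y
a(T) = -7 + 1/(12*T) (a(T) = -7 + 1/(6*(T + T)) = -7 + 1/(6*((2*T))) = -7 + (1/(2*T))/6 = -7 + 1/(12*T))
M(A, b) = -337/48 - 3*A*b (M(A, b) = (-3*A)*b + (-7 + (1/12)/(-4)) = -3*A*b + (-7 + (1/12)*(-¼)) = -3*A*b + (-7 - 1/48) = -3*A*b - 337/48 = -337/48 - 3*A*b)
M(l(-2), -6)*(-50 + j(6)) = (-337/48 - 3*(-3 - 2)*(-6))*(-50 + (5 - 1*6)) = (-337/48 - 3*(-5)*(-6))*(-50 + (5 - 6)) = (-337/48 - 90)*(-50 - 1) = -4657/48*(-51) = 79169/16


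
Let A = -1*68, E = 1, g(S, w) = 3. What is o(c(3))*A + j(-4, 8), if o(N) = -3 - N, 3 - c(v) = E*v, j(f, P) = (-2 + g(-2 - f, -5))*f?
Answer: 200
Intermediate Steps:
j(f, P) = f (j(f, P) = (-2 + 3)*f = 1*f = f)
c(v) = 3 - v
A = -68
o(c(3))*A + j(-4, 8) = (-3 - (3 - 1*3))*(-68) - 4 = (-3 - (3 - 3))*(-68) - 4 = (-3 - 1*0)*(-68) - 4 = (-3 + 0)*(-68) - 4 = -3*(-68) - 4 = 204 - 4 = 200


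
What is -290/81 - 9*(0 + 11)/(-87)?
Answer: -5737/2349 ≈ -2.4423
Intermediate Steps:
-290/81 - 9*(0 + 11)/(-87) = -290*1/81 - 9*11*(-1/87) = -290/81 - 99*(-1/87) = -290/81 + 33/29 = -5737/2349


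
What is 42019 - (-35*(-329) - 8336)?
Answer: 38840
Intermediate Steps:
42019 - (-35*(-329) - 8336) = 42019 - (11515 - 8336) = 42019 - 1*3179 = 42019 - 3179 = 38840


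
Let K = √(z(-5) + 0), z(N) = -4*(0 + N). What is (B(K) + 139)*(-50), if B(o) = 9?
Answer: -7400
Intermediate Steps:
z(N) = -4*N
K = 2*√5 (K = √(-4*(-5) + 0) = √(20 + 0) = √20 = 2*√5 ≈ 4.4721)
(B(K) + 139)*(-50) = (9 + 139)*(-50) = 148*(-50) = -7400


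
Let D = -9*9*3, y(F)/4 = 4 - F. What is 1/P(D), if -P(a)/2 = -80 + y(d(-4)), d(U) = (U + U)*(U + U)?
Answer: 1/640 ≈ 0.0015625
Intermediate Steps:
d(U) = 4*U**2 (d(U) = (2*U)*(2*U) = 4*U**2)
y(F) = 16 - 4*F (y(F) = 4*(4 - F) = 16 - 4*F)
D = -243 (D = -9*27 = -1*243 = -243)
P(a) = 640 (P(a) = -2*(-80 + (16 - 16*(-4)**2)) = -2*(-80 + (16 - 16*16)) = -2*(-80 + (16 - 4*64)) = -2*(-80 + (16 - 256)) = -2*(-80 - 240) = -2*(-320) = 640)
1/P(D) = 1/640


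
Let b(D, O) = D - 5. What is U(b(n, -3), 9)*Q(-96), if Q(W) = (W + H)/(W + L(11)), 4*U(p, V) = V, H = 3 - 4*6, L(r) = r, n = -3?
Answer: 1053/340 ≈ 3.0971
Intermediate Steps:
H = -21 (H = 3 - 24 = -21)
b(D, O) = -5 + D
U(p, V) = V/4
Q(W) = (-21 + W)/(11 + W) (Q(W) = (W - 21)/(W + 11) = (-21 + W)/(11 + W))
U(b(n, -3), 9)*Q(-96) = ((¼)*9)*((-21 - 96)/(11 - 96)) = 9*(-117/(-85))/4 = 9*(-1/85*(-117))/4 = (9/4)*(117/85) = 1053/340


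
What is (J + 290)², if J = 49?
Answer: 114921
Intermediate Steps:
(J + 290)² = (49 + 290)² = 339² = 114921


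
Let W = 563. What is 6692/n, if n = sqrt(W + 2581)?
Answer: 1673*sqrt(786)/393 ≈ 119.35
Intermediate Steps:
n = 2*sqrt(786) (n = sqrt(563 + 2581) = sqrt(3144) = 2*sqrt(786) ≈ 56.071)
6692/n = 6692/((2*sqrt(786))) = 6692*(sqrt(786)/1572) = 1673*sqrt(786)/393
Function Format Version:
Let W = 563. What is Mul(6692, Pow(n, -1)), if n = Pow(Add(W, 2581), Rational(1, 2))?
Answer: Mul(Rational(1673, 393), Pow(786, Rational(1, 2))) ≈ 119.35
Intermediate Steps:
n = Mul(2, Pow(786, Rational(1, 2))) (n = Pow(Add(563, 2581), Rational(1, 2)) = Pow(3144, Rational(1, 2)) = Mul(2, Pow(786, Rational(1, 2))) ≈ 56.071)
Mul(6692, Pow(n, -1)) = Mul(6692, Pow(Mul(2, Pow(786, Rational(1, 2))), -1)) = Mul(6692, Mul(Rational(1, 1572), Pow(786, Rational(1, 2)))) = Mul(Rational(1673, 393), Pow(786, Rational(1, 2)))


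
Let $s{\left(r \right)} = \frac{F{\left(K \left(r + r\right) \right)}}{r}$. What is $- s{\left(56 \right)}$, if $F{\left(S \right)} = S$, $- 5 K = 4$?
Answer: $\frac{8}{5} \approx 1.6$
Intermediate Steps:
$K = - \frac{4}{5}$ ($K = \left(- \frac{1}{5}\right) 4 = - \frac{4}{5} \approx -0.8$)
$s{\left(r \right)} = - \frac{8}{5}$ ($s{\left(r \right)} = \frac{\left(- \frac{4}{5}\right) \left(r + r\right)}{r} = \frac{\left(- \frac{4}{5}\right) 2 r}{r} = \frac{\left(- \frac{8}{5}\right) r}{r} = - \frac{8}{5}$)
$- s{\left(56 \right)} = \left(-1\right) \left(- \frac{8}{5}\right) = \frac{8}{5}$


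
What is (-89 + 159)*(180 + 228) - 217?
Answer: 28343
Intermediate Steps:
(-89 + 159)*(180 + 228) - 217 = 70*408 - 217 = 28560 - 217 = 28343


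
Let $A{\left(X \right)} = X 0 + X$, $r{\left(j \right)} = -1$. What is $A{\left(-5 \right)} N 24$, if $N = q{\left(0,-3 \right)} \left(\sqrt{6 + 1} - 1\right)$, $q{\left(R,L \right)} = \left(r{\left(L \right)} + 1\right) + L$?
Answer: $-360 + 360 \sqrt{7} \approx 592.47$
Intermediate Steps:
$q{\left(R,L \right)} = L$ ($q{\left(R,L \right)} = \left(-1 + 1\right) + L = 0 + L = L$)
$A{\left(X \right)} = X$ ($A{\left(X \right)} = 0 + X = X$)
$N = 3 - 3 \sqrt{7}$ ($N = - 3 \left(\sqrt{6 + 1} - 1\right) = - 3 \left(\sqrt{7} - 1\right) = - 3 \left(-1 + \sqrt{7}\right) = 3 - 3 \sqrt{7} \approx -4.9373$)
$A{\left(-5 \right)} N 24 = - 5 \left(3 - 3 \sqrt{7}\right) 24 = \left(-15 + 15 \sqrt{7}\right) 24 = -360 + 360 \sqrt{7}$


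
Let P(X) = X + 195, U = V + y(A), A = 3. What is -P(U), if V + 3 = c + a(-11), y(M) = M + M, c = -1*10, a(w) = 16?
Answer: -204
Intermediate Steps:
c = -10
y(M) = 2*M
V = 3 (V = -3 + (-10 + 16) = -3 + 6 = 3)
U = 9 (U = 3 + 2*3 = 3 + 6 = 9)
P(X) = 195 + X
-P(U) = -(195 + 9) = -1*204 = -204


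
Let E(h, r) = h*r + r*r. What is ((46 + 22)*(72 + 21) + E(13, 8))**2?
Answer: 42146064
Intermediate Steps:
E(h, r) = r**2 + h*r (E(h, r) = h*r + r**2 = r**2 + h*r)
((46 + 22)*(72 + 21) + E(13, 8))**2 = ((46 + 22)*(72 + 21) + 8*(13 + 8))**2 = (68*93 + 8*21)**2 = (6324 + 168)**2 = 6492**2 = 42146064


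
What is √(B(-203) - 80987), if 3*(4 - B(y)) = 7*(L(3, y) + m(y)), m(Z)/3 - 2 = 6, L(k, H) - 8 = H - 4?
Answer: 2*I*√181293/3 ≈ 283.86*I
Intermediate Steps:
L(k, H) = 4 + H (L(k, H) = 8 + (H - 4) = 8 + (-4 + H) = 4 + H)
m(Z) = 24 (m(Z) = 6 + 3*6 = 6 + 18 = 24)
B(y) = -184/3 - 7*y/3 (B(y) = 4 - 7*((4 + y) + 24)/3 = 4 - 7*(28 + y)/3 = 4 - (196 + 7*y)/3 = 4 + (-196/3 - 7*y/3) = -184/3 - 7*y/3)
√(B(-203) - 80987) = √((-184/3 - 7/3*(-203)) - 80987) = √((-184/3 + 1421/3) - 80987) = √(1237/3 - 80987) = √(-241724/3) = 2*I*√181293/3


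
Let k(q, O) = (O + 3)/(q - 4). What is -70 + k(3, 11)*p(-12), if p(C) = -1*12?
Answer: 98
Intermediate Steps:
k(q, O) = (3 + O)/(-4 + q)
p(C) = -12
-70 + k(3, 11)*p(-12) = -70 + ((3 + 11)/(-4 + 3))*(-12) = -70 + (14/(-1))*(-12) = -70 - 1*14*(-12) = -70 - 14*(-12) = -70 + 168 = 98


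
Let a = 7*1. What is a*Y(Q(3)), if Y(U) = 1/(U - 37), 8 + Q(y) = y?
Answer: -⅙ ≈ -0.16667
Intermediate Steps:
Q(y) = -8 + y
Y(U) = 1/(-37 + U)
a = 7
a*Y(Q(3)) = 7/(-37 + (-8 + 3)) = 7/(-37 - 5) = 7/(-42) = 7*(-1/42) = -⅙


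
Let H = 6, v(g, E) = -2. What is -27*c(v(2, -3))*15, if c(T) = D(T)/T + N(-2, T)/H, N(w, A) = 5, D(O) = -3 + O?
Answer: -1350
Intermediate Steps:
c(T) = ⅚ + (-3 + T)/T (c(T) = (-3 + T)/T + 5/6 = (-3 + T)/T + 5*(⅙) = (-3 + T)/T + ⅚ = ⅚ + (-3 + T)/T)
-27*c(v(2, -3))*15 = -27*(11/6 - 3/(-2))*15 = -27*(11/6 - 3*(-½))*15 = -27*(11/6 + 3/2)*15 = -27*10/3*15 = -90*15 = -1350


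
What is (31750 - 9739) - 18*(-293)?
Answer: 27285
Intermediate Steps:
(31750 - 9739) - 18*(-293) = 22011 + 5274 = 27285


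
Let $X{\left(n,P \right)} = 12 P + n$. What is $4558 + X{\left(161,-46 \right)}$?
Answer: $4167$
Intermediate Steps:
$X{\left(n,P \right)} = n + 12 P$
$4558 + X{\left(161,-46 \right)} = 4558 + \left(161 + 12 \left(-46\right)\right) = 4558 + \left(161 - 552\right) = 4558 - 391 = 4167$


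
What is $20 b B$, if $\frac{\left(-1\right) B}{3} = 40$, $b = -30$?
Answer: $72000$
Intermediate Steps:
$B = -120$ ($B = \left(-3\right) 40 = -120$)
$20 b B = 20 \left(-30\right) \left(-120\right) = \left(-600\right) \left(-120\right) = 72000$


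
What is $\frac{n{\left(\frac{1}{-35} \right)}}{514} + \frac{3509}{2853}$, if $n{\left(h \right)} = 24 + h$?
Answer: $\frac{65520577}{51325470} \approx 1.2766$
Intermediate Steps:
$\frac{n{\left(\frac{1}{-35} \right)}}{514} + \frac{3509}{2853} = \frac{24 + \frac{1}{-35}}{514} + \frac{3509}{2853} = \left(24 - \frac{1}{35}\right) \frac{1}{514} + 3509 \cdot \frac{1}{2853} = \frac{839}{35} \cdot \frac{1}{514} + \frac{3509}{2853} = \frac{839}{17990} + \frac{3509}{2853} = \frac{65520577}{51325470}$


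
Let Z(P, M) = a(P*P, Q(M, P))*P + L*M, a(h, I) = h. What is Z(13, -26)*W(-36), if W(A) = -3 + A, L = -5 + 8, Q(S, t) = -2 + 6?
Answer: -82641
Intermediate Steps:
Q(S, t) = 4
L = 3
Z(P, M) = P³ + 3*M (Z(P, M) = (P*P)*P + 3*M = P²*P + 3*M = P³ + 3*M)
Z(13, -26)*W(-36) = (13³ + 3*(-26))*(-3 - 36) = (2197 - 78)*(-39) = 2119*(-39) = -82641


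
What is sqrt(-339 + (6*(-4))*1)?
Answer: 11*I*sqrt(3) ≈ 19.053*I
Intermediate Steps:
sqrt(-339 + (6*(-4))*1) = sqrt(-339 - 24*1) = sqrt(-339 - 24) = sqrt(-363) = 11*I*sqrt(3)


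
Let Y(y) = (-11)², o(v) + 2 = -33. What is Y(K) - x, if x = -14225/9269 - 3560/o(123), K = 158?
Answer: 1350890/64883 ≈ 20.820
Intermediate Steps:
o(v) = -35 (o(v) = -2 - 33 = -35)
Y(y) = 121
x = 6499953/64883 (x = -14225/9269 - 3560/(-35) = -14225*1/9269 - 3560*(-1/35) = -14225/9269 + 712/7 = 6499953/64883 ≈ 100.18)
Y(K) - x = 121 - 1*6499953/64883 = 121 - 6499953/64883 = 1350890/64883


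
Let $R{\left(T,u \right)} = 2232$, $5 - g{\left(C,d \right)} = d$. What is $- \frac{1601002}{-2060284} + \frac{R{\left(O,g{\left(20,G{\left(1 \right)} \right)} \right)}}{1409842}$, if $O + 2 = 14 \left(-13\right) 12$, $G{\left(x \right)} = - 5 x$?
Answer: $\frac{565439603893}{726168728782} \approx 0.77866$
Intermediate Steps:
$O = -2186$ ($O = -2 + 14 \left(-13\right) 12 = -2 - 2184 = -2186$)
$g{\left(C,d \right)} = 5 - d$
$- \frac{1601002}{-2060284} + \frac{R{\left(O,g{\left(20,G{\left(1 \right)} \right)} \right)}}{1409842} = - \frac{1601002}{-2060284} + \frac{2232}{1409842} = \left(-1601002\right) \left(- \frac{1}{2060284}\right) + 2232 \cdot \frac{1}{1409842} = \frac{800501}{1030142} + \frac{1116}{704921} = \frac{565439603893}{726168728782}$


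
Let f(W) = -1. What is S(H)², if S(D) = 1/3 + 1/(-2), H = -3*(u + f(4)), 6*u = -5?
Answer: 1/36 ≈ 0.027778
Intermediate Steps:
u = -⅚ (u = (⅙)*(-5) = -⅚ ≈ -0.83333)
H = 11/2 (H = -3*(-⅚ - 1) = -3*(-11/6) = 11/2 ≈ 5.5000)
S(D) = -⅙ (S(D) = 1*(⅓) + 1*(-½) = ⅓ - ½ = -⅙)
S(H)² = (-⅙)² = 1/36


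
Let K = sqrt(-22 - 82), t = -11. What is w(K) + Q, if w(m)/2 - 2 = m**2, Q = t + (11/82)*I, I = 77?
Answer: -16783/82 ≈ -204.67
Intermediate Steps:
Q = -55/82 (Q = -11 + (11/82)*77 = -11 + 847/82 = -55/82 ≈ -0.67073)
K = 2*I*sqrt(26) (K = sqrt(-104) = 2*I*sqrt(26) ≈ 10.198*I)
w(m) = 4 + 2*m**2
w(K) + Q = (4 + 2*(2*I*sqrt(26))**2) - 55/82 = (4 + 2*(-104)) - 55/82 = (4 - 208) - 55/82 = -204 - 55/82 = -16783/82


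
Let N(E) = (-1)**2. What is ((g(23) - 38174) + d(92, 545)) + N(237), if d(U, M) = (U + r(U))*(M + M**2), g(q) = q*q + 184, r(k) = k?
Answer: 54715420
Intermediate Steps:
g(q) = 184 + q**2 (g(q) = q**2 + 184 = 184 + q**2)
N(E) = 1
d(U, M) = 2*U*(M + M**2) (d(U, M) = (U + U)*(M + M**2) = (2*U)*(M + M**2) = 2*U*(M + M**2))
((g(23) - 38174) + d(92, 545)) + N(237) = (((184 + 23**2) - 38174) + 2*545*92*(1 + 545)) + 1 = (((184 + 529) - 38174) + 2*545*92*546) + 1 = ((713 - 38174) + 54752880) + 1 = (-37461 + 54752880) + 1 = 54715419 + 1 = 54715420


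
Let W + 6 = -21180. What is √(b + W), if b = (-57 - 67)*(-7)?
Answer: I*√20318 ≈ 142.54*I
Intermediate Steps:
W = -21186 (W = -6 - 21180 = -21186)
b = 868 (b = -124*(-7) = 868)
√(b + W) = √(868 - 21186) = √(-20318) = I*√20318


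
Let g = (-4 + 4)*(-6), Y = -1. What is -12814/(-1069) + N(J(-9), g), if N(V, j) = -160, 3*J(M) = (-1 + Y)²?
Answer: -158226/1069 ≈ -148.01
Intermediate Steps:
J(M) = 4/3 (J(M) = (-1 - 1)²/3 = (⅓)*(-2)² = (⅓)*4 = 4/3)
g = 0 (g = 0*(-6) = 0)
-12814/(-1069) + N(J(-9), g) = -12814/(-1069) - 160 = -12814*(-1/1069) - 160 = 12814/1069 - 160 = -158226/1069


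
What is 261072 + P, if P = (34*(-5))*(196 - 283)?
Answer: 275862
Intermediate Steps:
P = 14790 (P = -170*(-87) = 14790)
261072 + P = 261072 + 14790 = 275862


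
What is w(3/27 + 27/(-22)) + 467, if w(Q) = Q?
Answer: 92245/198 ≈ 465.88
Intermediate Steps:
w(3/27 + 27/(-22)) + 467 = (3/27 + 27/(-22)) + 467 = (3*(1/27) + 27*(-1/22)) + 467 = (1/9 - 27/22) + 467 = -221/198 + 467 = 92245/198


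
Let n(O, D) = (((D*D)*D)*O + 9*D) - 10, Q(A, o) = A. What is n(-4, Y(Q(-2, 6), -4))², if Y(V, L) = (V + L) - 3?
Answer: 7980625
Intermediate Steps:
Y(V, L) = -3 + L + V (Y(V, L) = (L + V) - 3 = -3 + L + V)
n(O, D) = -10 + 9*D + O*D³ (n(O, D) = ((D²*D)*O + 9*D) - 10 = (D³*O + 9*D) - 10 = (O*D³ + 9*D) - 10 = (9*D + O*D³) - 10 = -10 + 9*D + O*D³)
n(-4, Y(Q(-2, 6), -4))² = (-10 + 9*(-3 - 4 - 2) - 4*(-3 - 4 - 2)³)² = (-10 + 9*(-9) - 4*(-9)³)² = (-10 - 81 - 4*(-729))² = (-10 - 81 + 2916)² = 2825² = 7980625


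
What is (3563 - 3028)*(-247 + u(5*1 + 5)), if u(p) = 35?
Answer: -113420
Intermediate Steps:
(3563 - 3028)*(-247 + u(5*1 + 5)) = (3563 - 3028)*(-247 + 35) = 535*(-212) = -113420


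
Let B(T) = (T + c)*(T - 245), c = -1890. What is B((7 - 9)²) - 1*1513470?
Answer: -1058944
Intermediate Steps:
B(T) = (-1890 + T)*(-245 + T) (B(T) = (T - 1890)*(T - 245) = (-1890 + T)*(-245 + T))
B((7 - 9)²) - 1*1513470 = (463050 + ((7 - 9)²)² - 2135*(7 - 9)²) - 1*1513470 = (463050 + ((-2)²)² - 2135*(-2)²) - 1513470 = (463050 + 4² - 2135*4) - 1513470 = (463050 + 16 - 8540) - 1513470 = 454526 - 1513470 = -1058944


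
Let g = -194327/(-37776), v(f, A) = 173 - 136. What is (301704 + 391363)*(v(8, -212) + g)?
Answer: 1103389693613/37776 ≈ 2.9209e+7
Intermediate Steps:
v(f, A) = 37
g = 194327/37776 (g = -194327*(-1/37776) = 194327/37776 ≈ 5.1442)
(301704 + 391363)*(v(8, -212) + g) = (301704 + 391363)*(37 + 194327/37776) = 693067*(1592039/37776) = 1103389693613/37776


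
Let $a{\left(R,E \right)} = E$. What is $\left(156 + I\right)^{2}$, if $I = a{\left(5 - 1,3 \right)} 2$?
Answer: $26244$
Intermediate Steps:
$I = 6$ ($I = 3 \cdot 2 = 6$)
$\left(156 + I\right)^{2} = \left(156 + 6\right)^{2} = 162^{2} = 26244$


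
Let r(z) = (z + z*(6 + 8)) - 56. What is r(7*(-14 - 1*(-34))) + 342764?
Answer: 344808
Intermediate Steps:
r(z) = -56 + 15*z (r(z) = (z + z*14) - 56 = (z + 14*z) - 56 = 15*z - 56 = -56 + 15*z)
r(7*(-14 - 1*(-34))) + 342764 = (-56 + 15*(7*(-14 - 1*(-34)))) + 342764 = (-56 + 15*(7*(-14 + 34))) + 342764 = (-56 + 15*(7*20)) + 342764 = (-56 + 15*140) + 342764 = (-56 + 2100) + 342764 = 2044 + 342764 = 344808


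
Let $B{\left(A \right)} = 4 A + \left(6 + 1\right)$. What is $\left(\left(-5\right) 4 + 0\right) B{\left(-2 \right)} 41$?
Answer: $820$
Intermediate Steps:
$B{\left(A \right)} = 7 + 4 A$ ($B{\left(A \right)} = 4 A + 7 = 7 + 4 A$)
$\left(\left(-5\right) 4 + 0\right) B{\left(-2 \right)} 41 = \left(\left(-5\right) 4 + 0\right) \left(7 + 4 \left(-2\right)\right) 41 = \left(-20 + 0\right) \left(7 - 8\right) 41 = \left(-20\right) \left(-1\right) 41 = 20 \cdot 41 = 820$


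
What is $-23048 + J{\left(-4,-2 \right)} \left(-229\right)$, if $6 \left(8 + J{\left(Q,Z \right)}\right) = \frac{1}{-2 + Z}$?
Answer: $- \frac{508955}{24} \approx -21206.0$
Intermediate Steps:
$J{\left(Q,Z \right)} = -8 + \frac{1}{6 \left(-2 + Z\right)}$
$-23048 + J{\left(-4,-2 \right)} \left(-229\right) = -23048 + \frac{97 - -96}{6 \left(-2 - 2\right)} \left(-229\right) = -23048 + \frac{97 + 96}{6 \left(-4\right)} \left(-229\right) = -23048 + \frac{1}{6} \left(- \frac{1}{4}\right) 193 \left(-229\right) = -23048 - - \frac{44197}{24} = -23048 + \frac{44197}{24} = - \frac{508955}{24}$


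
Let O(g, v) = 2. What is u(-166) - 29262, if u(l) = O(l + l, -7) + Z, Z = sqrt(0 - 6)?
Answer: -29260 + I*sqrt(6) ≈ -29260.0 + 2.4495*I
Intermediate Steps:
Z = I*sqrt(6) (Z = sqrt(-6) = I*sqrt(6) ≈ 2.4495*I)
u(l) = 2 + I*sqrt(6)
u(-166) - 29262 = (2 + I*sqrt(6)) - 29262 = -29260 + I*sqrt(6)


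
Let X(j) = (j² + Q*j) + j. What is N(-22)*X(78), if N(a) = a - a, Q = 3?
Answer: 0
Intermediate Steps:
X(j) = j² + 4*j (X(j) = (j² + 3*j) + j = j² + 4*j)
N(a) = 0
N(-22)*X(78) = 0*(78*(4 + 78)) = 0*(78*82) = 0*6396 = 0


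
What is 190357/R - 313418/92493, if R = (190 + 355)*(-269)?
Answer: -63555335891/13559936265 ≈ -4.6870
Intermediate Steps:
R = -146605 (R = 545*(-269) = -146605)
190357/R - 313418/92493 = 190357/(-146605) - 313418/92493 = 190357*(-1/146605) - 313418*1/92493 = -190357/146605 - 313418/92493 = -63555335891/13559936265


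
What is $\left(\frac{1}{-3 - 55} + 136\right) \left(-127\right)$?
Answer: $- \frac{1001649}{58} \approx -17270.0$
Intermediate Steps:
$\left(\frac{1}{-3 - 55} + 136\right) \left(-127\right) = \left(\frac{1}{-58} + 136\right) \left(-127\right) = \left(- \frac{1}{58} + 136\right) \left(-127\right) = \frac{7887}{58} \left(-127\right) = - \frac{1001649}{58}$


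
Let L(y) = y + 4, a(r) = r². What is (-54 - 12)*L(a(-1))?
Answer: -330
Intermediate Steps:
L(y) = 4 + y
(-54 - 12)*L(a(-1)) = (-54 - 12)*(4 + (-1)²) = -66*(4 + 1) = -66*5 = -330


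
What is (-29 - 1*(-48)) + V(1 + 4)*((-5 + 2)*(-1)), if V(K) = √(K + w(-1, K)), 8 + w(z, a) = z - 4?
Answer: 19 + 6*I*√2 ≈ 19.0 + 8.4853*I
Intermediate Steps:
w(z, a) = -12 + z (w(z, a) = -8 + (z - 4) = -8 + (-4 + z) = -12 + z)
V(K) = √(-13 + K) (V(K) = √(K + (-12 - 1)) = √(K - 13) = √(-13 + K))
(-29 - 1*(-48)) + V(1 + 4)*((-5 + 2)*(-1)) = (-29 - 1*(-48)) + √(-13 + (1 + 4))*((-5 + 2)*(-1)) = (-29 + 48) + √(-13 + 5)*(-3*(-1)) = 19 + √(-8)*3 = 19 + (2*I*√2)*3 = 19 + 6*I*√2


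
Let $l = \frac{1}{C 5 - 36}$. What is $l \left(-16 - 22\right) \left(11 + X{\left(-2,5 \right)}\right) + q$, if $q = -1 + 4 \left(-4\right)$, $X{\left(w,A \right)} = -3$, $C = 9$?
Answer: $- \frac{457}{9} \approx -50.778$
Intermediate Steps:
$q = -17$ ($q = -1 - 16 = -17$)
$l = \frac{1}{9}$ ($l = \frac{1}{9 \cdot 5 - 36} = \frac{1}{45 - 36} = \frac{1}{9} \approx 0.11111$)
$l \left(-16 - 22\right) \left(11 + X{\left(-2,5 \right)}\right) + q = \frac{\left(-16 - 22\right) \left(11 - 3\right)}{9} - 17 = \frac{\left(-38\right) 8}{9} - 17 = \frac{1}{9} \left(-304\right) - 17 = - \frac{304}{9} - 17 = - \frac{457}{9}$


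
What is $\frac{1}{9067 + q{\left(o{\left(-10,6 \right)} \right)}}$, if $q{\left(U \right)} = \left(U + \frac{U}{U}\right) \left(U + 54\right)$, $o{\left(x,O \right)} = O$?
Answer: $\frac{1}{9487} \approx 0.00010541$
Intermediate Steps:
$q{\left(U \right)} = \left(1 + U\right) \left(54 + U\right)$ ($q{\left(U \right)} = \left(U + 1\right) \left(54 + U\right) = \left(1 + U\right) \left(54 + U\right)$)
$\frac{1}{9067 + q{\left(o{\left(-10,6 \right)} \right)}} = \frac{1}{9067 + \left(54 + 6^{2} + 55 \cdot 6\right)} = \frac{1}{9067 + \left(54 + 36 + 330\right)} = \frac{1}{9067 + 420} = \frac{1}{9487}$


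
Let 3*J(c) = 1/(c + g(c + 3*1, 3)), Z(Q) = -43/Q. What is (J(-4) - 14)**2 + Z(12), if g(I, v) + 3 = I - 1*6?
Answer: 85150/441 ≈ 193.08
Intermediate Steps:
g(I, v) = -9 + I (g(I, v) = -3 + (I - 1*6) = -3 + (I - 6) = -3 + (-6 + I) = -9 + I)
J(c) = 1/(3*(-6 + 2*c)) (J(c) = 1/(3*(c + (-9 + (c + 3*1)))) = 1/(3*(c + (-9 + (c + 3)))) = 1/(3*(c + (-9 + (3 + c)))) = 1/(3*(c + (-6 + c))) = 1/(3*(-6 + 2*c)))
(J(-4) - 14)**2 + Z(12) = (1/(6*(-3 - 4)) - 14)**2 - 43/12 = ((1/6)/(-7) - 14)**2 - 43*1/12 = ((1/6)*(-1/7) - 14)**2 - 43/12 = (-1/42 - 14)**2 - 43/12 = (-589/42)**2 - 43/12 = 346921/1764 - 43/12 = 85150/441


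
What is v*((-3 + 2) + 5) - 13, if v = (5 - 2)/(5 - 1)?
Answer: -10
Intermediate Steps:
v = 3/4 ≈ 0.75000
v*((-3 + 2) + 5) - 13 = 3*((-3 + 2) + 5)/4 - 13 = 3*(-1 + 5)/4 - 13 = (3/4)*4 - 13 = 3 - 13 = -10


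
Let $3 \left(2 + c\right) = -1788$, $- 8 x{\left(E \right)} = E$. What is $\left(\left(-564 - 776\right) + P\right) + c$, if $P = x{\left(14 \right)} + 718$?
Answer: $- \frac{4887}{4} \approx -1221.8$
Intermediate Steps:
$x{\left(E \right)} = - \frac{E}{8}$
$c = -598$ ($c = -2 + \frac{1}{3} \left(-1788\right) = -2 - 596 = -598$)
$P = \frac{2865}{4}$ ($P = \left(- \frac{1}{8}\right) 14 + 718 = - \frac{7}{4} + 718 = \frac{2865}{4} \approx 716.25$)
$\left(\left(-564 - 776\right) + P\right) + c = \left(\left(-564 - 776\right) + \frac{2865}{4}\right) - 598 = \left(-1340 + \frac{2865}{4}\right) - 598 = - \frac{2495}{4} - 598 = - \frac{4887}{4}$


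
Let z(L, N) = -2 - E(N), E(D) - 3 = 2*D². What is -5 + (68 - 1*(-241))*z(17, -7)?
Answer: -31832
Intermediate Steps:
E(D) = 3 + 2*D²
z(L, N) = -5 - 2*N² (z(L, N) = -2 - (3 + 2*N²) = -2 + (-3 - 2*N²) = -5 - 2*N²)
-5 + (68 - 1*(-241))*z(17, -7) = -5 + (68 - 1*(-241))*(-5 - 2*(-7)²) = -5 + (68 + 241)*(-5 - 2*49) = -5 + 309*(-5 - 98) = -5 + 309*(-103) = -5 - 31827 = -31832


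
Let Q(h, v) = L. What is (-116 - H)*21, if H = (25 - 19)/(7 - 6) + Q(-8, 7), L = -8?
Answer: -2394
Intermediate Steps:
Q(h, v) = -8
H = -2 (H = (25 - 19)/(7 - 6) - 8 = 6/1 - 8 = 6*1 - 8 = 6 - 8 = -2)
(-116 - H)*21 = (-116 - 1*(-2))*21 = (-116 + 2)*21 = -114*21 = -2394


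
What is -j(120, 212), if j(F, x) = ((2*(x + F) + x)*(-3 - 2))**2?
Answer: -19184400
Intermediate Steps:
j(F, x) = (-15*x - 10*F)**2 (j(F, x) = ((2*(F + x) + x)*(-5))**2 = (((2*F + 2*x) + x)*(-5))**2 = ((2*F + 3*x)*(-5))**2 = (-15*x - 10*F)**2)
-j(120, 212) = -25*(2*120 + 3*212)**2 = -25*(240 + 636)**2 = -25*876**2 = -25*767376 = -1*19184400 = -19184400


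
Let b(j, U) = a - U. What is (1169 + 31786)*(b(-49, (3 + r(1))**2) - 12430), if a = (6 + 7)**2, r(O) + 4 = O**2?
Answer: -404061255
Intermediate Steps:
r(O) = -4 + O**2
a = 169 (a = 13**2 = 169)
b(j, U) = 169 - U
(1169 + 31786)*(b(-49, (3 + r(1))**2) - 12430) = (1169 + 31786)*((169 - (3 + (-4 + 1**2))**2) - 12430) = 32955*((169 - (3 + (-4 + 1))**2) - 12430) = 32955*((169 - (3 - 3)**2) - 12430) = 32955*((169 - 1*0**2) - 12430) = 32955*((169 - 1*0) - 12430) = 32955*((169 + 0) - 12430) = 32955*(169 - 12430) = 32955*(-12261) = -404061255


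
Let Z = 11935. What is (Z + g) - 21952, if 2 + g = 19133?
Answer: 9114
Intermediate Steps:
g = 19131 (g = -2 + 19133 = 19131)
(Z + g) - 21952 = (11935 + 19131) - 21952 = 31066 - 21952 = 9114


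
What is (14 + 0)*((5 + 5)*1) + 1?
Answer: 141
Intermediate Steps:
(14 + 0)*((5 + 5)*1) + 1 = 14*(10*1) + 1 = 14*10 + 1 = 140 + 1 = 141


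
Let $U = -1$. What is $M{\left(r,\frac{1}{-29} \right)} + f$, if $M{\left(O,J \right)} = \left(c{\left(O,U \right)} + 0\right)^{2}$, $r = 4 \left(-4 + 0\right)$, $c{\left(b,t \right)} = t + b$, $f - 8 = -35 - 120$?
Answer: $142$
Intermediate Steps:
$f = -147$ ($f = 8 - 155 = -147$)
$c{\left(b,t \right)} = b + t$
$r = -16$ ($r = 4 \left(-4\right) = -16$)
$M{\left(O,J \right)} = \left(-1 + O\right)^{2}$ ($M{\left(O,J \right)} = \left(\left(O - 1\right) + 0\right)^{2} = \left(\left(-1 + O\right) + 0\right)^{2} = \left(-1 + O\right)^{2}$)
$M{\left(r,\frac{1}{-29} \right)} + f = \left(-1 - 16\right)^{2} - 147 = \left(-17\right)^{2} - 147 = 289 - 147 = 142$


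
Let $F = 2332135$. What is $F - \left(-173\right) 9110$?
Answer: $3908165$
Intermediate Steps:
$F - \left(-173\right) 9110 = 2332135 - \left(-173\right) 9110 = 2332135 - -1576030 = 2332135 + 1576030 = 3908165$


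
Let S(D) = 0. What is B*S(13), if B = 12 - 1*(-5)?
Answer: 0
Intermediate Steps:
B = 17 (B = 12 + 5 = 17)
B*S(13) = 17*0 = 0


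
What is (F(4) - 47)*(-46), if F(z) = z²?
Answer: 1426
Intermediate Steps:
(F(4) - 47)*(-46) = (4² - 47)*(-46) = (16 - 47)*(-46) = -31*(-46) = 1426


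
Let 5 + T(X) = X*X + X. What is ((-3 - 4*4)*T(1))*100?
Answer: 5700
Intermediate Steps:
T(X) = -5 + X + X**2 (T(X) = -5 + (X*X + X) = -5 + (X**2 + X) = -5 + (X + X**2) = -5 + X + X**2)
((-3 - 4*4)*T(1))*100 = ((-3 - 4*4)*(-5 + 1 + 1**2))*100 = ((-3 - 16)*(-5 + 1 + 1))*100 = -19*(-3)*100 = 57*100 = 5700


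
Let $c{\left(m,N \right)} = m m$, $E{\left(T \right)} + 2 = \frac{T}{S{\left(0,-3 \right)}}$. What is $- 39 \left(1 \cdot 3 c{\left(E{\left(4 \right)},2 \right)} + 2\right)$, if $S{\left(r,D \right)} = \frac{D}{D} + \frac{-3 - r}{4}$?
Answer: $-23010$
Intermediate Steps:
$S{\left(r,D \right)} = \frac{1}{4} - \frac{r}{4}$ ($S{\left(r,D \right)} = 1 + \left(-3 - r\right) \frac{1}{4} = 1 - \left(\frac{3}{4} + \frac{r}{4}\right) = \frac{1}{4} - \frac{r}{4}$)
$E{\left(T \right)} = -2 + 4 T$ ($E{\left(T \right)} = -2 + \frac{T}{\frac{1}{4} - 0} = -2 + \frac{T}{\frac{1}{4} + 0} = -2 + T \frac{1}{\frac{1}{4}} = -2 + T 4 = -2 + 4 T$)
$c{\left(m,N \right)} = m^{2}$
$- 39 \left(1 \cdot 3 c{\left(E{\left(4 \right)},2 \right)} + 2\right) = - 39 \left(1 \cdot 3 \left(-2 + 4 \cdot 4\right)^{2} + 2\right) = - 39 \left(3 \left(-2 + 16\right)^{2} + 2\right) = - 39 \left(3 \cdot 14^{2} + 2\right) = - 39 \left(3 \cdot 196 + 2\right) = - 39 \left(588 + 2\right) = \left(-39\right) 590 = -23010$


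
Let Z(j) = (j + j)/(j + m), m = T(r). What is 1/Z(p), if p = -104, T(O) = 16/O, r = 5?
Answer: 63/130 ≈ 0.48462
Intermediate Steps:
m = 16/5 ≈ 3.2000
Z(j) = 2*j/(16/5 + j) (Z(j) = (j + j)/(j + 16/5) = (2*j)/(16/5 + j) = 2*j/(16/5 + j))
1/Z(p) = 1/(10*(-104)/(16 + 5*(-104))) = 1/(10*(-104)/(16 - 520)) = 1/(10*(-104)/(-504)) = 1/(10*(-104)*(-1/504)) = 1/(130/63) = 63/130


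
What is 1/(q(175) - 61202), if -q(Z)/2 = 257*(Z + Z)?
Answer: -1/241102 ≈ -4.1476e-6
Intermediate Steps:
q(Z) = -1028*Z (q(Z) = -514*(Z + Z) = -514*2*Z = -1028*Z)
1/(q(175) - 61202) = 1/(-1028*175 - 61202) = 1/(-179900 - 61202) = 1/(-241102) = -1/241102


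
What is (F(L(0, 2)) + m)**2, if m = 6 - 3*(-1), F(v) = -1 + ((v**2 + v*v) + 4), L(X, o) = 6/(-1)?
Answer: 7056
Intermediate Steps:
L(X, o) = -6 (L(X, o) = 6*(-1) = -6)
F(v) = 3 + 2*v**2 (F(v) = -1 + ((v**2 + v**2) + 4) = -1 + (2*v**2 + 4) = -1 + (4 + 2*v**2) = 3 + 2*v**2)
m = 9 (m = 6 + 3 = 9)
(F(L(0, 2)) + m)**2 = ((3 + 2*(-6)**2) + 9)**2 = ((3 + 2*36) + 9)**2 = ((3 + 72) + 9)**2 = (75 + 9)**2 = 84**2 = 7056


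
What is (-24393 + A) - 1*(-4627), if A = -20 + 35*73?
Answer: -17231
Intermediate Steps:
A = 2535 (A = -20 + 2555 = 2535)
(-24393 + A) - 1*(-4627) = (-24393 + 2535) - 1*(-4627) = -21858 + 4627 = -17231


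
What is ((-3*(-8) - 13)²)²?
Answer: 14641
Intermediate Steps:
((-3*(-8) - 13)²)² = ((24 - 13)²)² = (11²)² = 121² = 14641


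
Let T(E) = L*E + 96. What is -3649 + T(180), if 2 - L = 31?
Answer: -8773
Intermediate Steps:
L = -29 (L = 2 - 1*31 = 2 - 31 = -29)
T(E) = 96 - 29*E (T(E) = -29*E + 96 = 96 - 29*E)
-3649 + T(180) = -3649 + (96 - 29*180) = -3649 + (96 - 5220) = -3649 - 5124 = -8773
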